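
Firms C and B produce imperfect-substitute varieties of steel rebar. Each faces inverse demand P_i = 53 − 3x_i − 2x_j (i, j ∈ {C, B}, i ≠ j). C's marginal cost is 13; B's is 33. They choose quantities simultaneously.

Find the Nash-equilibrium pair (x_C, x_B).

Firm C's profit: π = x_C(53 − 3x_C − 2x_B) − 13x_C.
∂π/∂x_C = 40 − 6x_C − 2x_B = 0 ⇒ x_C = 20/3 − (1/3)x_B.
Similarly x_B = 10/3 − (1/3)x_C.
Solving the two reaction functions simultaneously: (1 − (−1/3)(−1/3))x_C = 20/3 − (1/3)·(10/3), so (8/9)x_C = 50/9 and x_C = 6.25.
Then x_B = 10/3 − (1/3)·6.25 = 1.25.

6.25, 1.25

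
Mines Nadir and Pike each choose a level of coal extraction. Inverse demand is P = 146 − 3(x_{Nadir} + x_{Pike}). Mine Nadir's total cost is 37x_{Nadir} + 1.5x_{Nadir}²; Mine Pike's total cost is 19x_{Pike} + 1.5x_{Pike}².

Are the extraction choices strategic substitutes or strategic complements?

Mine Nadir's profit: π = x_{Nadir}(146 − 3(x_{Nadir} + x_{Pike})) − 37x_{Nadir} − 1.5x_{Nadir}².
∂π/∂x_{Nadir} = 109 − 9x_{Nadir} − 3x_{Pike} = 0, so x_{Nadir} = 109/9 − (1/3)x_{Pike}.
The best-response slope dx_{Nadir}/dx_{Pike} = −1/3 < 0: the reaction function is downward-sloping, so the choices are strategic substitutes.

strategic substitutes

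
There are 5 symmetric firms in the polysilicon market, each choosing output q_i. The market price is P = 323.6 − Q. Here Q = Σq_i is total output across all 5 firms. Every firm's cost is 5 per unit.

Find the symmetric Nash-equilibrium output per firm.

53.1

A representative firm's profit is π_i = q_i(323.6 − Q) − 5q_i, with Q = q_i + Σ_{j≠i} q_j.
First-order condition: 318.6 − 2q_i − Σ_{j≠i} q_j = 0.
With identical firms, set every q_j = q: then 318.6 − 2q − 4q = 0, i.e. q = 318.6/6 = 53.1.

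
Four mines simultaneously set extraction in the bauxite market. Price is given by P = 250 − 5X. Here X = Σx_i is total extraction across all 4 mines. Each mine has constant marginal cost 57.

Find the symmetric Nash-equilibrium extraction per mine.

7.72

A representative mine's profit is π_i = x_i(250 − 5X) − 57x_i, with X = x_i + Σ_{j≠i} x_j.
First-order condition: 193 − 10x_i − 5Σ_{j≠i} x_j = 0.
Imposing symmetry (x_j = x for all j) turns Σ_{j≠i} x_j into 3x, so 193 = 25x and x = 7.72.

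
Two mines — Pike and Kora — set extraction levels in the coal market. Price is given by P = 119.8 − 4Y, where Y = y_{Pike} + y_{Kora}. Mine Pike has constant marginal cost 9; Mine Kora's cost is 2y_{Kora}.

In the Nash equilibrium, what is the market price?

Mine Pike's profit: π = y_{Pike}(119.8 − 4(y_{Pike} + y_{Kora})) − 9y_{Pike}.
∂π/∂y_{Pike} = 110.8 − 8y_{Pike} − 4y_{Kora} = 0, so y_{Pike} = 13.85 − 0.5y_{Kora}.
By the same steps for Kora: y_{Kora} = 14.725 − 0.5y_{Pike}.
Substituting the second reaction function into the first: y_{Pike} = 13.85 − 0.5(14.725 − 0.5y_{Pike}), which gives 0.75y_{Pike} = 6.4875 ⇒ y_{Pike} = 8.65.
Then y_{Kora} = 14.725 − 0.5·8.65 = 10.4.
Equilibrium price: P = 119.8 − 4·19.05 = 43.6.

43.6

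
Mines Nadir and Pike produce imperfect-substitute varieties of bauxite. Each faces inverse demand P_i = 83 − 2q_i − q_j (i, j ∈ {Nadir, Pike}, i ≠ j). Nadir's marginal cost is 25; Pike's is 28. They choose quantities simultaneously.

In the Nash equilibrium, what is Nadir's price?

48.6

Mine Nadir's profit: π = q_{Nadir}(83 − 2q_{Nadir} − q_{Pike}) − 25q_{Nadir}.
∂π/∂q_{Nadir} = 58 − 4q_{Nadir} − q_{Pike} = 0 ⇒ q_{Nadir} = 14.5 − 0.25q_{Pike}.
Similarly q_{Pike} = 13.75 − 0.25q_{Nadir}.
Solving the two reaction functions simultaneously: (1 − (−0.25)(−0.25))q_{Nadir} = 14.5 − 0.25·13.75, so 0.9375q_{Nadir} = 11.0625 and q_{Nadir} = 11.8.
Then q_{Pike} = 13.75 − 0.25·11.8 = 10.8.
P_{Nadir} = 83 − 2·11.8 − 10.8 = 48.6.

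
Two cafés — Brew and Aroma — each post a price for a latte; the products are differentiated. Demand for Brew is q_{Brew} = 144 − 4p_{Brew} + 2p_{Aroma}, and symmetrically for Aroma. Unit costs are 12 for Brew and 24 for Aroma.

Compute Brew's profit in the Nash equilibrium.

Brew's profit: π = (p_{Brew} − 12)(144 − 4p_{Brew} + 2p_{Aroma}).
∂π/∂p_{Brew} = 192 − 8p_{Brew} + 2p_{Aroma} = 0 ⇒ p_{Brew} = 24 + 0.25p_{Aroma}.
Similarly p_{Aroma} = 30 + 0.25p_{Brew}.
Substituting the second reaction function into the first: p_{Brew} = 24 + 0.25(30 + 0.25p_{Brew}), which gives 0.9375p_{Brew} = 31.5 ⇒ p_{Brew} = 33.6.
Then p_{Aroma} = 30 + 0.25·33.6 = 38.4.
q_{Brew} = 144 − 4·33.6 + 2·38.4 = 86.4.
Profit = (33.6 − 12)·86.4 = 1866.24.

1866.24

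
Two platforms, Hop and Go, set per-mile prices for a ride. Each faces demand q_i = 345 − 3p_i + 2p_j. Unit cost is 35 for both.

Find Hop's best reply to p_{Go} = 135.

Hop's profit: π = (p_{Hop} − 35)(345 − 3p_{Hop} + 2p_{Go}).
∂π/∂p_{Hop} = 450 − 6p_{Hop} + 2p_{Go} = 0 ⇒ p_{Hop} = 75 + (1/3)p_{Go}.
At p_{Go} = 135: p_{Hop} = 75 + (1/3)·135 = 120.

120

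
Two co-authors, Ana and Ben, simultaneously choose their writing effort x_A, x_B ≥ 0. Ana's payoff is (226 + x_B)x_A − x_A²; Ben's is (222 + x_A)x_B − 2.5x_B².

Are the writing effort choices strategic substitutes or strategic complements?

Expanding Ana's payoff: 226x_A + x_Bx_A − x_A².
∂π/∂x_A = 226 + x_B − 2x_A = 0, so x_A = 113 + 0.5x_B.
The best-response slope dx_A/dx_B = 0.5 > 0: the reaction function is upward-sloping, so the choices are strategic complements.

strategic complements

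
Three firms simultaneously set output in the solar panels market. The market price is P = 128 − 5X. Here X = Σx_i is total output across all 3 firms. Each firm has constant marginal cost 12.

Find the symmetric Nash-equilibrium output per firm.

A representative firm's profit is π_i = x_i(128 − 5X) − 12x_i, with X = x_i + Σ_{j≠i} x_j.
First-order condition: 116 − 10x_i − 5Σ_{j≠i} x_j = 0.
With identical firms, set every x_j = x: then 116 − 10x − 10x = 0, i.e. x = 116/20 = 5.8.

5.8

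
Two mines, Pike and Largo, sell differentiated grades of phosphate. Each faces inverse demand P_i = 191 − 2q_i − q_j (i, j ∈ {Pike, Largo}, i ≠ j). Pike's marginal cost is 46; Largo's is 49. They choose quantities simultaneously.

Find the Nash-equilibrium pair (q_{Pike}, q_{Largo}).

29.2, 28.2

Mine Pike's profit: π = q_{Pike}(191 − 2q_{Pike} − q_{Largo}) − 46q_{Pike}.
∂π/∂q_{Pike} = 145 − 4q_{Pike} − q_{Largo} = 0 ⇒ q_{Pike} = 36.25 − 0.25q_{Largo}.
Similarly q_{Largo} = 35.5 − 0.25q_{Pike}.
Substituting the second reaction function into the first: q_{Pike} = 36.25 − 0.25(35.5 − 0.25q_{Pike}), which gives 0.9375q_{Pike} = 27.375 ⇒ q_{Pike} = 29.2.
Then q_{Largo} = 35.5 − 0.25·29.2 = 28.2.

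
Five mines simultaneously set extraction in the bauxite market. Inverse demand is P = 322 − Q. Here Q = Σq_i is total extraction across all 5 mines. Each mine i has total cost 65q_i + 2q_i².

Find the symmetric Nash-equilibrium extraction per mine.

25.7

A representative mine's profit is π_i = q_i(322 − Q) − 65q_i − 2q_i², with Q = q_i + Σ_{j≠i} q_j.
First-order condition: 257 − 6q_i − Σ_{j≠i} q_j = 0.
Imposing symmetry (q_j = q for all j) turns Σ_{j≠i} q_j into 4q, so 257 = 10q and q = 25.7.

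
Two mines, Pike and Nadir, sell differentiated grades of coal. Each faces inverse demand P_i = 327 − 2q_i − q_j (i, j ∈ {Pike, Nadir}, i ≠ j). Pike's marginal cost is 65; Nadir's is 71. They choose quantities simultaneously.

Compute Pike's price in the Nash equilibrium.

Mine Pike's profit: π = q_{Pike}(327 − 2q_{Pike} − q_{Nadir}) − 65q_{Pike}.
∂π/∂q_{Pike} = 262 − 4q_{Pike} − q_{Nadir} = 0 ⇒ q_{Pike} = 65.5 − 0.25q_{Nadir}.
Similarly q_{Nadir} = 64 − 0.25q_{Pike}.
Substituting the second reaction function into the first: q_{Pike} = 65.5 − 0.25(64 − 0.25q_{Pike}), which gives 0.9375q_{Pike} = 49.5 ⇒ q_{Pike} = 52.8.
Then q_{Nadir} = 64 − 0.25·52.8 = 50.8.
P_{Pike} = 327 − 2·52.8 − 50.8 = 170.6.

170.6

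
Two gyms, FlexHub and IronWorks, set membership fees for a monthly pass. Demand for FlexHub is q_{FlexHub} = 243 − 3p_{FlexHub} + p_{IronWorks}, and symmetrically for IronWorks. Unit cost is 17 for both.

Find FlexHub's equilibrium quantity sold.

FlexHub's profit: π = (p_{FlexHub} − 17)(243 − 3p_{FlexHub} + p_{IronWorks}).
∂π/∂p_{FlexHub} = 294 − 6p_{FlexHub} + p_{IronWorks} = 0 ⇒ p_{FlexHub} = 49 + (1/6)p_{IronWorks}.
The game is symmetric, so in equilibrium p_{IronWorks} = p_{FlexHub}: the reaction function gives (5/6)p_{FlexHub} = 49, hence p_{FlexHub} = 58.8.
q_{FlexHub} = 243 − 3·58.8 + 58.8 = 125.4.

125.4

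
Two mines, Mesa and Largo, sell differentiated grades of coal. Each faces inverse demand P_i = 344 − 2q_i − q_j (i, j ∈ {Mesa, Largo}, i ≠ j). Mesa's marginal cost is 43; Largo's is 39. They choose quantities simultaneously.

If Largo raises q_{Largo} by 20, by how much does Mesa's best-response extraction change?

Mine Mesa's profit: π = q_{Mesa}(344 − 2q_{Mesa} − q_{Largo}) − 43q_{Mesa}.
∂π/∂q_{Mesa} = 301 − 4q_{Mesa} − q_{Largo} = 0 ⇒ q_{Mesa} = 75.25 − 0.25q_{Largo}.
The reaction-function slope is −0.25, so a 20-unit rise in q_{Largo} moves q_{Mesa} by −0.25 × 20 = −5. Mesa's best response falls — the actions are strategic substitutes.

-5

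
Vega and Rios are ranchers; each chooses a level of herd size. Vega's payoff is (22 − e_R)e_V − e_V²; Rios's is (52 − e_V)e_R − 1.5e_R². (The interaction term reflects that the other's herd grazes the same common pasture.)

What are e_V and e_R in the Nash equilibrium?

2.8, 16.4

Expanding Vega's payoff: 22e_V − e_Re_V − e_V².
∂π/∂e_V = 22 − e_R − 2e_V = 0, so e_V = 11 − 0.5e_R.
Likewise for Rios: e_R = 52/3 − (1/3)e_V.
Solving the two reaction functions simultaneously: (1 − (−0.5)(−1/3))e_V = 11 − 0.5·(52/3), so (5/6)e_V = 7/3 and e_V = 2.8.
Then e_R = 52/3 − (1/3)·2.8 = 16.4.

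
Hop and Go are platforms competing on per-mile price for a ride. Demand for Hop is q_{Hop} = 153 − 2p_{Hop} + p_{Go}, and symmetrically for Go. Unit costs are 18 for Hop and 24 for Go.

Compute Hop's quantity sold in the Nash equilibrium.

Hop's profit: π = (p_{Hop} − 18)(153 − 2p_{Hop} + p_{Go}).
∂π/∂p_{Hop} = 189 − 4p_{Hop} + p_{Go} = 0 ⇒ p_{Hop} = 47.25 + 0.25p_{Go}.
Similarly p_{Go} = 50.25 + 0.25p_{Hop}.
Plugging p_{Go} into Hop's best response: p_{Hop} = 47.25 + 0.25(50.25 + 0.25p_{Hop}) ⇒ 0.9375p_{Hop} = 59.8125, so p_{Hop} = 63.8.
Then p_{Go} = 50.25 + 0.25·63.8 = 66.2.
q_{Hop} = 153 − 2·63.8 + 66.2 = 91.6.

91.6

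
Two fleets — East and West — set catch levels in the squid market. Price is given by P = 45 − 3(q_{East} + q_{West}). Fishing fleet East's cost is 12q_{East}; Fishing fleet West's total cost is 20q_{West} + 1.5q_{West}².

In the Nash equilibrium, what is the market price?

26.8

Fishing fleet East's profit: π = q_{East}(45 − 3(q_{East} + q_{West})) − 12q_{East}.
∂π/∂q_{East} = 33 − 6q_{East} − 3q_{West} = 0, so q_{East} = 5.5 − 0.5q_{West}.
For West: ∂π/∂q_{West} = 25 − 9q_{West} − 3q_{East} = 0 ⇒ q_{West} = 25/9 − (1/3)q_{East}.
Solving the two reaction functions simultaneously: (1 − (−0.5)(−1/3))q_{East} = 5.5 − 0.5·(25/9), so (5/6)q_{East} = 37/9 and q_{East} = 74/15.
Then q_{West} = 25/9 − (1/3)·(74/15) = 17/15.
Equilibrium price: P = 45 − 3·(91/15) = 26.8.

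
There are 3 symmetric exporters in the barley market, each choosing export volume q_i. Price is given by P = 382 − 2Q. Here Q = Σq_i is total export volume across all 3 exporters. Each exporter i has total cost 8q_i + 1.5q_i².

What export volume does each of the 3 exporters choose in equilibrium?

A representative exporter's profit is π_i = q_i(382 − 2Q) − 8q_i − 1.5q_i², with Q = q_i + Σ_{j≠i} q_j.
First-order condition: 374 − 7q_i − 2Σ_{j≠i} q_j = 0.
With identical exporters, set every q_j = q: then 374 − 7q − 4q = 0, i.e. q = 374/11 = 34.

34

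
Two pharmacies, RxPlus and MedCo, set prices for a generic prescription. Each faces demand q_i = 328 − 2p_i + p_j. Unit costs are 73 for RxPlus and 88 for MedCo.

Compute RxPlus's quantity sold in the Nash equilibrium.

RxPlus's profit: π = (p_{RxPlus} − 73)(328 − 2p_{RxPlus} + p_{MedCo}).
∂π/∂p_{RxPlus} = 474 − 4p_{RxPlus} + p_{MedCo} = 0 ⇒ p_{RxPlus} = 118.5 + 0.25p_{MedCo}.
Similarly p_{MedCo} = 126 + 0.25p_{RxPlus}.
Solving the two reaction functions simultaneously: (1 − (0.25)(0.25))p_{RxPlus} = 118.5 + 0.25·126, so 0.9375p_{RxPlus} = 150 and p_{RxPlus} = 160.
Then p_{MedCo} = 126 + 0.25·160 = 166.
q_{RxPlus} = 328 − 2·160 + 166 = 174.

174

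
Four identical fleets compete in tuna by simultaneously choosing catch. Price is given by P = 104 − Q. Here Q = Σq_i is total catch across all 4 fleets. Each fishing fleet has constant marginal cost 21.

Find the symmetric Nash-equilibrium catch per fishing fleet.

A representative fishing fleet's profit is π_i = q_i(104 − Q) − 21q_i, with Q = q_i + Σ_{j≠i} q_j.
First-order condition: 83 − 2q_i − Σ_{j≠i} q_j = 0.
In a symmetric equilibrium every fishing fleet chooses the same q, so Σ_{j≠i} q_j = 3q. The condition becomes 83 − 5q = 0, giving q = 83/5 = 16.6.

16.6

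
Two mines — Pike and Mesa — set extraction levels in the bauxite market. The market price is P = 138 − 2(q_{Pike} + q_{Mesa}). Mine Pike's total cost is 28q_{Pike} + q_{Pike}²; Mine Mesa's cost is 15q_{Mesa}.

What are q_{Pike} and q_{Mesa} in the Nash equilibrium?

Mine Pike's profit: π = q_{Pike}(138 − 2(q_{Pike} + q_{Mesa})) − 28q_{Pike} − q_{Pike}².
∂π/∂q_{Pike} = 110 − 6q_{Pike} − 2q_{Mesa} = 0, so q_{Pike} = 55/3 − (1/3)q_{Mesa}.
For Mesa: ∂π/∂q_{Mesa} = 123 − 4q_{Mesa} − 2q_{Pike} = 0 ⇒ q_{Mesa} = 30.75 − 0.5q_{Pike}.
Substituting the second reaction function into the first: q_{Pike} = 55/3 − (1/3)(30.75 − 0.5q_{Pike}), which gives (5/6)q_{Pike} = 97/12 ⇒ q_{Pike} = 9.7.
Then q_{Mesa} = 30.75 − 0.5·9.7 = 25.9.

9.7, 25.9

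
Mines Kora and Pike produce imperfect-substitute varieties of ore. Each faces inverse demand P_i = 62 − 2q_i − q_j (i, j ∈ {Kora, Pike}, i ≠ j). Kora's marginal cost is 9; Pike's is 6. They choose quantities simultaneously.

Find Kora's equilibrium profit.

Mine Kora's profit: π = q_{Kora}(62 − 2q_{Kora} − q_{Pike}) − 9q_{Kora}.
∂π/∂q_{Kora} = 53 − 4q_{Kora} − q_{Pike} = 0 ⇒ q_{Kora} = 13.25 − 0.25q_{Pike}.
Similarly q_{Pike} = 14 − 0.25q_{Kora}.
Solving the two reaction functions simultaneously: (1 − (−0.25)(−0.25))q_{Kora} = 13.25 − 0.25·14, so 0.9375q_{Kora} = 9.75 and q_{Kora} = 10.4.
Then q_{Pike} = 14 − 0.25·10.4 = 11.4.
P_{Kora} = 62 − 2·10.4 − 11.4 = 29.8.
Profit = (29.8 − 9)·10.4 = 216.32.

216.32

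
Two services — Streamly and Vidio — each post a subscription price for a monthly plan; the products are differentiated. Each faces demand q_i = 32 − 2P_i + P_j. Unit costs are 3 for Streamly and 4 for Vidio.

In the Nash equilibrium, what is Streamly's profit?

192.08

Streamly's profit: π = (P_{Streamly} − 3)(32 − 2P_{Streamly} + P_{Vidio}).
∂π/∂P_{Streamly} = 38 − 4P_{Streamly} + P_{Vidio} = 0 ⇒ P_{Streamly} = 9.5 + 0.25P_{Vidio}.
Similarly P_{Vidio} = 10 + 0.25P_{Streamly}.
Substituting the second reaction function into the first: P_{Streamly} = 9.5 + 0.25(10 + 0.25P_{Streamly}), which gives 0.9375P_{Streamly} = 12 ⇒ P_{Streamly} = 12.8.
Then P_{Vidio} = 10 + 0.25·12.8 = 13.2.
q_{Streamly} = 32 − 2·12.8 + 13.2 = 19.6.
Profit = (12.8 − 3)·19.6 = 192.08.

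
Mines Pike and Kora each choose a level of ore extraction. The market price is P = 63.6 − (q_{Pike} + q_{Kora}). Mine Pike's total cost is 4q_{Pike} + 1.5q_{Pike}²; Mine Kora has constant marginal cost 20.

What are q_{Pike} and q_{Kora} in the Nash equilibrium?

8.4, 17.6

Mine Pike's profit: π = q_{Pike}(63.6 − (q_{Pike} + q_{Kora})) − 4q_{Pike} − 1.5q_{Pike}².
∂π/∂q_{Pike} = 59.6 − 5q_{Pike} − q_{Kora} = 0, so q_{Pike} = 11.92 − 0.2q_{Kora}.
For Kora: ∂π/∂q_{Kora} = 43.6 − 2q_{Kora} − q_{Pike} = 0 ⇒ q_{Kora} = 21.8 − 0.5q_{Pike}.
Plugging q_{Kora} into Pike's best response: q_{Pike} = 11.92 − 0.2(21.8 − 0.5q_{Pike}) ⇒ 0.9q_{Pike} = 7.56, so q_{Pike} = 8.4.
Then q_{Kora} = 21.8 − 0.5·8.4 = 17.6.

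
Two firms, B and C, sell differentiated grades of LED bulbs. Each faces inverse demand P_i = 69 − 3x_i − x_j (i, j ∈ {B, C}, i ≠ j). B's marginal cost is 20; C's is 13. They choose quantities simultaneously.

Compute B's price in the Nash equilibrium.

Firm B's profit: π = x_B(69 − 3x_B − x_C) − 20x_B.
∂π/∂x_B = 49 − 6x_B − x_C = 0 ⇒ x_B = 49/6 − (1/6)x_C.
Similarly x_C = 28/3 − (1/6)x_B.
Plugging x_C into B's best response: x_B = 49/6 − (1/6)(28/3 − (1/6)x_B) ⇒ (35/36)x_B = 119/18, so x_B = 6.8.
Then x_C = 28/3 − (1/6)·6.8 = 8.2.
P_B = 69 − 3·6.8 − 8.2 = 40.4.

40.4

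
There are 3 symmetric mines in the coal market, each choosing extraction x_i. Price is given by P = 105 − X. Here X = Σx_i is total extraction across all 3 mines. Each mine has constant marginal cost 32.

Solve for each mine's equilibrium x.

18.25

A representative mine's profit is π_i = x_i(105 − X) − 32x_i, with X = x_i + Σ_{j≠i} x_j.
First-order condition: 73 − 2x_i − Σ_{j≠i} x_j = 0.
With identical mines, set every x_j = x: then 73 − 2x − 2x = 0, i.e. x = 73/4 = 18.25.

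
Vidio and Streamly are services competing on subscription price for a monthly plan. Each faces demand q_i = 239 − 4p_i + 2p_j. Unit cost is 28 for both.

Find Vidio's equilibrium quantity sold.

Vidio's profit: π = (p_{Vidio} − 28)(239 − 4p_{Vidio} + 2p_{Streamly}).
∂π/∂p_{Vidio} = 351 − 8p_{Vidio} + 2p_{Streamly} = 0 ⇒ p_{Vidio} = 43.875 + 0.25p_{Streamly}.
By symmetry p_{Streamly} = p_{Vidio}; substituting into the reaction function, 0.75p_{Vidio} = 43.875 and p_{Vidio} = 58.5.
q_{Vidio} = 239 − 4·58.5 + 2·58.5 = 122.

122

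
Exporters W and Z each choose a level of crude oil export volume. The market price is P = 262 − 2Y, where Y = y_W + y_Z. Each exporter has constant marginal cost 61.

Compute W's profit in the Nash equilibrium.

2244.5

Exporter W's profit: π = y_W(262 − 2(y_W + y_Z)) − 61y_W.
∂π/∂y_W = 201 − 4y_W − 2y_Z = 0, so y_W = 50.25 − 0.5y_Z.
By symmetry y_Z = y_W; substituting into the reaction function, 1.5y_W = 50.25 and y_W = 33.5.
Price P = 262 − 2·67 = 128.
W's profit: (128 − 61)·33.5 = 2244.5.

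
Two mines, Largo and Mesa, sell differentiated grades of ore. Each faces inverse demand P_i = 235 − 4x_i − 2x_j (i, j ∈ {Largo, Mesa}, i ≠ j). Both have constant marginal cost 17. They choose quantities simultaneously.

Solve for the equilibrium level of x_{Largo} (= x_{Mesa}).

Mine Largo's profit: π = x_{Largo}(235 − 4x_{Largo} − 2x_{Mesa}) − 17x_{Largo}.
∂π/∂x_{Largo} = 218 − 8x_{Largo} − 2x_{Mesa} = 0 ⇒ x_{Largo} = 27.25 − 0.25x_{Mesa}.
Setting x_{Largo} = x_{Mesa} in the reaction function: x_{Largo} = 27.25 − 0.25x_{Largo}, so x_{Largo} = 27.25 / 1.25 = 21.8.

21.8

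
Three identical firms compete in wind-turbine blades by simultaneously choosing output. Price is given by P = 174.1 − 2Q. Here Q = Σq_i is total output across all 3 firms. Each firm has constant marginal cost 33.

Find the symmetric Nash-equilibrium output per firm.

A representative firm's profit is π_i = q_i(174.1 − 2Q) − 33q_i, with Q = q_i + Σ_{j≠i} q_j.
First-order condition: 141.1 − 4q_i − 2Σ_{j≠i} q_j = 0.
In a symmetric equilibrium every firm chooses the same q, so Σ_{j≠i} q_j = 2q. The condition becomes 141.1 − 8q = 0, giving q = 141.1/8 = 17.6375.

17.6375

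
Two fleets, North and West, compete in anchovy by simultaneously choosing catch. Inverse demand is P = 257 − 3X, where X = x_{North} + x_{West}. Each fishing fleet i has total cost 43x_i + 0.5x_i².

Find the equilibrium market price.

Fishing fleet North's profit: π = x_{North}(257 − 3(x_{North} + x_{West})) − 43x_{North} − 0.5x_{North}².
∂π/∂x_{North} = 214 − 7x_{North} − 3x_{West} = 0, so x_{North} = 214/7 − (3/7)x_{West}.
Setting x_{North} = x_{West} in the reaction function: x_{North} = 214/7 − (3/7)x_{North}, so x_{North} = (214/7) / (10/7) = 21.4.
Equilibrium price: P = 257 − 3·42.8 = 128.6.

128.6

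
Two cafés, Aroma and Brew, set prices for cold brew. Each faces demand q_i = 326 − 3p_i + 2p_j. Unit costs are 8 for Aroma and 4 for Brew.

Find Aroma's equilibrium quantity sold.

Aroma's profit: π = (p_{Aroma} − 8)(326 − 3p_{Aroma} + 2p_{Brew}).
∂π/∂p_{Aroma} = 350 − 6p_{Aroma} + 2p_{Brew} = 0 ⇒ p_{Aroma} = 175/3 + (1/3)p_{Brew}.
Similarly p_{Brew} = 169/3 + (1/3)p_{Aroma}.
Plugging p_{Brew} into Aroma's best response: p_{Aroma} = 175/3 + (1/3)(169/3 + (1/3)p_{Aroma}) ⇒ (8/9)p_{Aroma} = 694/9, so p_{Aroma} = 86.75.
Then p_{Brew} = 169/3 + (1/3)·86.75 = 85.25.
q_{Aroma} = 326 − 3·86.75 + 2·85.25 = 236.25.

236.25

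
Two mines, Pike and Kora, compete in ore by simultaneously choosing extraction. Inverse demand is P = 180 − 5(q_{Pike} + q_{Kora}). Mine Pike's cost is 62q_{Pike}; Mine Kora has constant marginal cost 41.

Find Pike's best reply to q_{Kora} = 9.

7.3

Mine Pike's profit: π = q_{Pike}(180 − 5(q_{Pike} + q_{Kora})) − 62q_{Pike}.
∂π/∂q_{Pike} = 118 − 10q_{Pike} − 5q_{Kora} = 0, so q_{Pike} = 11.8 − 0.5q_{Kora}.
At q_{Kora} = 9: q_{Pike} = 11.8 − 0.5·9 = 7.3.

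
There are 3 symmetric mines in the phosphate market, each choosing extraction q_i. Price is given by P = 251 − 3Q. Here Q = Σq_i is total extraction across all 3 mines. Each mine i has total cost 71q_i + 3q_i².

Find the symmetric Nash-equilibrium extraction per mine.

10

A representative mine's profit is π_i = q_i(251 − 3Q) − 71q_i − 3q_i², with Q = q_i + Σ_{j≠i} q_j.
First-order condition: 180 − 12q_i − 3Σ_{j≠i} q_j = 0.
Imposing symmetry (q_j = q for all j) turns Σ_{j≠i} q_j into 2q, so 180 = 18q and q = 10.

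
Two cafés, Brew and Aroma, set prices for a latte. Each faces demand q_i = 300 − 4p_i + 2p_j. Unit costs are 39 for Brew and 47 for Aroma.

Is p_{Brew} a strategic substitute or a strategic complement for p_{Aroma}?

Brew's profit: π = (p_{Brew} − 39)(300 − 4p_{Brew} + 2p_{Aroma}).
∂π/∂p_{Brew} = 456 − 8p_{Brew} + 2p_{Aroma} = 0 ⇒ p_{Brew} = 57 + 0.25p_{Aroma}.
The best-response slope dp_{Brew}/dp_{Aroma} = 0.25 > 0: the reaction function is upward-sloping, so the choices are strategic complements.

strategic complements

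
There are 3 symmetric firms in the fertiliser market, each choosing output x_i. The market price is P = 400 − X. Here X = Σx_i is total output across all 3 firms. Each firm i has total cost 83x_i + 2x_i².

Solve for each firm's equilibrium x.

39.625

A representative firm's profit is π_i = x_i(400 − X) − 83x_i − 2x_i², with X = x_i + Σ_{j≠i} x_j.
First-order condition: 317 − 6x_i − Σ_{j≠i} x_j = 0.
Imposing symmetry (x_j = x for all j) turns Σ_{j≠i} x_j into 2x, so 317 = 8x and x = 39.625.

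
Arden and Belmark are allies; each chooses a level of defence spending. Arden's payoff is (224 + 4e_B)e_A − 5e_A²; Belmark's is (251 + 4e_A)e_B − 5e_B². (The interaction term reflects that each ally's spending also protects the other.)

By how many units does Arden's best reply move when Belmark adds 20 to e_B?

8

Expanding Arden's payoff: 224e_A + 4e_Be_A − 5e_A².
∂π/∂e_A = 224 + 4e_B − 10e_A = 0, so e_A = 22.4 + 0.4e_B.
The reaction-function slope is 0.4, so a 20-unit rise in e_B moves e_A by 0.4 × 20 = 8. Arden's best response rises — the actions are strategic complements.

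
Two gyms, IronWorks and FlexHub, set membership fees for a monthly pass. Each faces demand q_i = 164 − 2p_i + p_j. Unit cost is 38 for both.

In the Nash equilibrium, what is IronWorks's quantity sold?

IronWorks's profit: π = (p_{IronWorks} − 38)(164 − 2p_{IronWorks} + p_{FlexHub}).
∂π/∂p_{IronWorks} = 240 − 4p_{IronWorks} + p_{FlexHub} = 0 ⇒ p_{IronWorks} = 60 + 0.25p_{FlexHub}.
The game is symmetric, so in equilibrium p_{FlexHub} = p_{IronWorks}: the reaction function gives 0.75p_{IronWorks} = 60, hence p_{IronWorks} = 80.
q_{IronWorks} = 164 − 2·80 + 80 = 84.

84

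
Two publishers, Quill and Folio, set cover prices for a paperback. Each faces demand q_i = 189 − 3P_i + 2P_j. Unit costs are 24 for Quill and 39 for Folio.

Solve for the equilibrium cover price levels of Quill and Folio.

68.0625, 73.6875

Quill's profit: π = (P_{Quill} − 24)(189 − 3P_{Quill} + 2P_{Folio}).
∂π/∂P_{Quill} = 261 − 6P_{Quill} + 2P_{Folio} = 0 ⇒ P_{Quill} = 43.5 + (1/3)P_{Folio}.
Similarly P_{Folio} = 51 + (1/3)P_{Quill}.
Solving the two reaction functions simultaneously: (1 − (1/3)(1/3))P_{Quill} = 43.5 + (1/3)·51, so (8/9)P_{Quill} = 60.5 and P_{Quill} = 68.0625.
Then P_{Folio} = 51 + (1/3)·68.0625 = 73.6875.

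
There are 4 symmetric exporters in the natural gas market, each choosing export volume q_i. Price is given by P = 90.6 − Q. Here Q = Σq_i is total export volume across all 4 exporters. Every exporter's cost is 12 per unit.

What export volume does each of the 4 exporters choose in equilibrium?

A representative exporter's profit is π_i = q_i(90.6 − Q) − 12q_i, with Q = q_i + Σ_{j≠i} q_j.
First-order condition: 78.6 − 2q_i − Σ_{j≠i} q_j = 0.
Imposing symmetry (q_j = q for all j) turns Σ_{j≠i} q_j into 3q, so 78.6 = 5q and q = 15.72.

15.72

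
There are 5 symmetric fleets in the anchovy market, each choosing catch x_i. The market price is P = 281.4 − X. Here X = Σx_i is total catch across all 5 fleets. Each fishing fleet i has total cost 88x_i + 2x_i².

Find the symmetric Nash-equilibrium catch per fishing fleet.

19.34

A representative fishing fleet's profit is π_i = x_i(281.4 − X) − 88x_i − 2x_i², with X = x_i + Σ_{j≠i} x_j.
First-order condition: 193.4 − 6x_i − Σ_{j≠i} x_j = 0.
With identical fishing fleets, set every x_j = x: then 193.4 − 6x − 4x = 0, i.e. x = 193.4/10 = 19.34.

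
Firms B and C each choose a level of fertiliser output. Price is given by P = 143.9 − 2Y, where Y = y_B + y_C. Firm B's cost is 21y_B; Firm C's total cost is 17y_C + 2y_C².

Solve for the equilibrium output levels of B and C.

26.05, 9.35

Firm B's profit: π = y_B(143.9 − 2(y_B + y_C)) − 21y_B.
∂π/∂y_B = 122.9 − 4y_B − 2y_C = 0, so y_B = 30.725 − 0.5y_C.
For C: ∂π/∂y_C = 126.9 − 8y_C − 2y_B = 0 ⇒ y_C = 15.8625 − 0.25y_B.
Solving the two reaction functions simultaneously: (1 − (−0.5)(−0.25))y_B = 30.725 − 0.5·15.8625, so 0.875y_B = 3647/160 and y_B = 26.05.
Then y_C = 15.8625 − 0.25·26.05 = 9.35.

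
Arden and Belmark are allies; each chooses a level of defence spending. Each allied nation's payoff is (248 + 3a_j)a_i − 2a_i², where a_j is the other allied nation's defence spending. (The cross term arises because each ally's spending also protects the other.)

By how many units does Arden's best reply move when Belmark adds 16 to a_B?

12

Arden's payoff is (248 + 3a_B)a_A − 2a_A².
∂π/∂a_A = 248 + 3a_B − 4a_A = 0, so a_A = 62 + 0.75a_B.
The reaction-function slope is 0.75, so a 16-unit rise in a_B moves a_A by 0.75 × 16 = 12. Arden's best response rises — the actions are strategic complements.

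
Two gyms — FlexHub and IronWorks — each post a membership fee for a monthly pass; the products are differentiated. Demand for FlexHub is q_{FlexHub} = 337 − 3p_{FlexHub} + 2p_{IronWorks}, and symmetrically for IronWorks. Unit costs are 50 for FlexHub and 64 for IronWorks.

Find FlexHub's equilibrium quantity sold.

FlexHub's profit: π = (p_{FlexHub} − 50)(337 − 3p_{FlexHub} + 2p_{IronWorks}).
∂π/∂p_{FlexHub} = 487 − 6p_{FlexHub} + 2p_{IronWorks} = 0 ⇒ p_{FlexHub} = 487/6 + (1/3)p_{IronWorks}.
Similarly p_{IronWorks} = 529/6 + (1/3)p_{FlexHub}.
Plugging p_{IronWorks} into FlexHub's best response: p_{FlexHub} = 487/6 + (1/3)(529/6 + (1/3)p_{FlexHub}) ⇒ (8/9)p_{FlexHub} = 995/9, so p_{FlexHub} = 124.375.
Then p_{IronWorks} = 529/6 + (1/3)·124.375 = 129.625.
q_{FlexHub} = 337 − 3·124.375 + 2·129.625 = 223.125.

223.125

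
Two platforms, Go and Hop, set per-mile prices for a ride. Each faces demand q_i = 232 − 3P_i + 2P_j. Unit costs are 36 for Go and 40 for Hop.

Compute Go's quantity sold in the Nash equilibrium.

149.25

Go's profit: π = (P_{Go} − 36)(232 − 3P_{Go} + 2P_{Hop}).
∂π/∂P_{Go} = 340 − 6P_{Go} + 2P_{Hop} = 0 ⇒ P_{Go} = 170/3 + (1/3)P_{Hop}.
Similarly P_{Hop} = 176/3 + (1/3)P_{Go}.
Solving the two reaction functions simultaneously: (1 − (1/3)(1/3))P_{Go} = 170/3 + (1/3)·(176/3), so (8/9)P_{Go} = 686/9 and P_{Go} = 85.75.
Then P_{Hop} = 176/3 + (1/3)·85.75 = 87.25.
q_{Go} = 232 − 3·85.75 + 2·87.25 = 149.25.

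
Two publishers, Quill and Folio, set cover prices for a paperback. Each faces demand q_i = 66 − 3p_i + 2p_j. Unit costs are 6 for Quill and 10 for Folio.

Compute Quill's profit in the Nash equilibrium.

Quill's profit: π = (p_{Quill} − 6)(66 − 3p_{Quill} + 2p_{Folio}).
∂π/∂p_{Quill} = 84 − 6p_{Quill} + 2p_{Folio} = 0 ⇒ p_{Quill} = 14 + (1/3)p_{Folio}.
Similarly p_{Folio} = 16 + (1/3)p_{Quill}.
Plugging p_{Folio} into Quill's best response: p_{Quill} = 14 + (1/3)(16 + (1/3)p_{Quill}) ⇒ (8/9)p_{Quill} = 58/3, so p_{Quill} = 21.75.
Then p_{Folio} = 16 + (1/3)·21.75 = 23.25.
q_{Quill} = 66 − 3·21.75 + 2·23.25 = 47.25.
Profit = (21.75 − 6)·47.25 = 744.1875.

744.1875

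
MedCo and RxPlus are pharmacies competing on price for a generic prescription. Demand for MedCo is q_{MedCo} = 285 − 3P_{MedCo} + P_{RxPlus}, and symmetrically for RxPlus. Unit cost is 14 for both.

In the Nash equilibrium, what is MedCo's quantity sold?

MedCo's profit: π = (P_{MedCo} − 14)(285 − 3P_{MedCo} + P_{RxPlus}).
∂π/∂P_{MedCo} = 327 − 6P_{MedCo} + P_{RxPlus} = 0 ⇒ P_{MedCo} = 54.5 + (1/6)P_{RxPlus}.
By symmetry P_{RxPlus} = P_{MedCo}; substituting into the reaction function, (5/6)P_{MedCo} = 54.5 and P_{MedCo} = 65.4.
q_{MedCo} = 285 − 3·65.4 + 65.4 = 154.2.

154.2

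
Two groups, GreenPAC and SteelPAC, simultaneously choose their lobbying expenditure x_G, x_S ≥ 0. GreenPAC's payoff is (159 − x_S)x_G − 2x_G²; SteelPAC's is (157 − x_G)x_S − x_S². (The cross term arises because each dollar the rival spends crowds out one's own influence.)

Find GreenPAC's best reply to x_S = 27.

33

Expanding GreenPAC's payoff: 159x_G − x_Sx_G − 2x_G².
∂π/∂x_G = 159 − x_S − 4x_G = 0, so x_G = 39.75 − 0.25x_S.
At x_S = 27: x_G = 39.75 − 0.25·27 = 33.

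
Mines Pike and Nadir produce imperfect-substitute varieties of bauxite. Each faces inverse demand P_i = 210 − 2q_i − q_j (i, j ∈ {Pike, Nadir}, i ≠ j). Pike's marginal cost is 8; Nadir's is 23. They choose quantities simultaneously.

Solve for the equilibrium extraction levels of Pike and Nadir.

41.4, 36.4

Mine Pike's profit: π = q_{Pike}(210 − 2q_{Pike} − q_{Nadir}) − 8q_{Pike}.
∂π/∂q_{Pike} = 202 − 4q_{Pike} − q_{Nadir} = 0 ⇒ q_{Pike} = 50.5 − 0.25q_{Nadir}.
Similarly q_{Nadir} = 46.75 − 0.25q_{Pike}.
Plugging q_{Nadir} into Pike's best response: q_{Pike} = 50.5 − 0.25(46.75 − 0.25q_{Pike}) ⇒ 0.9375q_{Pike} = 38.8125, so q_{Pike} = 41.4.
Then q_{Nadir} = 46.75 − 0.25·41.4 = 36.4.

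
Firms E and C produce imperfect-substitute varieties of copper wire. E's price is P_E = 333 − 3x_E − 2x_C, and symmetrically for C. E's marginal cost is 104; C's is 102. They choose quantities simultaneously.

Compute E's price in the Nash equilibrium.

189.5

Firm E's profit: π = x_E(333 − 3x_E − 2x_C) − 104x_E.
∂π/∂x_E = 229 − 6x_E − 2x_C = 0 ⇒ x_E = 229/6 − (1/3)x_C.
Similarly x_C = 38.5 − (1/3)x_E.
Plugging x_C into E's best response: x_E = 229/6 − (1/3)(38.5 − (1/3)x_E) ⇒ (8/9)x_E = 76/3, so x_E = 28.5.
Then x_C = 38.5 − (1/3)·28.5 = 29.
P_E = 333 − 3·28.5 − 2·29 = 189.5.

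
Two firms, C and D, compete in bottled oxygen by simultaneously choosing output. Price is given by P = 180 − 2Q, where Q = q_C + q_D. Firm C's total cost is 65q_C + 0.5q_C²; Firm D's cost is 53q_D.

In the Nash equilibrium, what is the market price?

103.625

Firm C's profit: π = q_C(180 − 2(q_C + q_D)) − 65q_C − 0.5q_C².
∂π/∂q_C = 115 − 5q_C − 2q_D = 0, so q_C = 23 − 0.4q_D.
For D: ∂π/∂q_D = 127 − 4q_D − 2q_C = 0 ⇒ q_D = 31.75 − 0.5q_C.
Solving the two reaction functions simultaneously: (1 − (−0.4)(−0.5))q_C = 23 − 0.4·31.75, so 0.8q_C = 10.3 and q_C = 12.875.
Then q_D = 31.75 − 0.5·12.875 = 25.3125.
Equilibrium price: P = 180 − 2·38.1875 = 103.625.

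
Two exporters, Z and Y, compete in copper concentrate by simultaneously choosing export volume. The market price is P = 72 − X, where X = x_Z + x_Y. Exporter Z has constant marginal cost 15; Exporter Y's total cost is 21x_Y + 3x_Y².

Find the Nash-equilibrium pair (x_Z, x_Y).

Exporter Z's profit: π = x_Z(72 − (x_Z + x_Y)) − 15x_Z.
∂π/∂x_Z = 57 − 2x_Z − x_Y = 0, so x_Z = 28.5 − 0.5x_Y.
For Y: ∂π/∂x_Y = 51 − 8x_Y − x_Z = 0 ⇒ x_Y = 6.375 − 0.125x_Z.
Plugging x_Y into Z's best response: x_Z = 28.5 − 0.5(6.375 − 0.125x_Z) ⇒ 0.9375x_Z = 25.3125, so x_Z = 27.
Then x_Y = 6.375 − 0.125·27 = 3.

27, 3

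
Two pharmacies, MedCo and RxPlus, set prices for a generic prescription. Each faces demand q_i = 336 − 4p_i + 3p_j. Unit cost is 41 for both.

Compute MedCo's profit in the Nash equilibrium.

13924

MedCo's profit: π = (p_{MedCo} − 41)(336 − 4p_{MedCo} + 3p_{RxPlus}).
∂π/∂p_{MedCo} = 500 − 8p_{MedCo} + 3p_{RxPlus} = 0 ⇒ p_{MedCo} = 62.5 + 0.375p_{RxPlus}.
By symmetry p_{RxPlus} = p_{MedCo}; substituting into the reaction function, 0.625p_{MedCo} = 62.5 and p_{MedCo} = 100.
q_{MedCo} = 336 − 4·100 + 3·100 = 236.
Profit = (100 − 41)·236 = 13924.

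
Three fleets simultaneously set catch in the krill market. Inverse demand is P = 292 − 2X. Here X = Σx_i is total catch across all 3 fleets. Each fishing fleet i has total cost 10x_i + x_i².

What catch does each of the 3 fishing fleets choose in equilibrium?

A representative fishing fleet's profit is π_i = x_i(292 − 2X) − 10x_i − x_i², with X = x_i + Σ_{j≠i} x_j.
First-order condition: 282 − 6x_i − 2Σ_{j≠i} x_j = 0.
With identical fishing fleets, set every x_j = x: then 282 − 6x − 4x = 0, i.e. x = 282/10 = 28.2.

28.2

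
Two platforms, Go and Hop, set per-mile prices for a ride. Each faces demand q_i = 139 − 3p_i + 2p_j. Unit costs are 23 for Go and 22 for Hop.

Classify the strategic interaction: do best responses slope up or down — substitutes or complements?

Go's profit: π = (p_{Go} − 23)(139 − 3p_{Go} + 2p_{Hop}).
∂π/∂p_{Go} = 208 − 6p_{Go} + 2p_{Hop} = 0 ⇒ p_{Go} = 104/3 + (1/3)p_{Hop}.
The best-response slope dp_{Go}/dp_{Hop} = 1/3 > 0: the reaction function is upward-sloping, so the choices are strategic complements.

strategic complements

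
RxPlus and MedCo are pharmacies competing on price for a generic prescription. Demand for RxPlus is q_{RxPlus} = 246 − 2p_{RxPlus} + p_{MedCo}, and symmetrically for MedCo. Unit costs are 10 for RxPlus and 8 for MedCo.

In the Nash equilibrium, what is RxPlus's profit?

RxPlus's profit: π = (p_{RxPlus} − 10)(246 − 2p_{RxPlus} + p_{MedCo}).
∂π/∂p_{RxPlus} = 266 − 4p_{RxPlus} + p_{MedCo} = 0 ⇒ p_{RxPlus} = 66.5 + 0.25p_{MedCo}.
Similarly p_{MedCo} = 65.5 + 0.25p_{RxPlus}.
Solving the two reaction functions simultaneously: (1 − (0.25)(0.25))p_{RxPlus} = 66.5 + 0.25·65.5, so 0.9375p_{RxPlus} = 82.875 and p_{RxPlus} = 88.4.
Then p_{MedCo} = 65.5 + 0.25·88.4 = 87.6.
q_{RxPlus} = 246 − 2·88.4 + 87.6 = 156.8.
Profit = (88.4 − 10)·156.8 = 12293.12.

12293.12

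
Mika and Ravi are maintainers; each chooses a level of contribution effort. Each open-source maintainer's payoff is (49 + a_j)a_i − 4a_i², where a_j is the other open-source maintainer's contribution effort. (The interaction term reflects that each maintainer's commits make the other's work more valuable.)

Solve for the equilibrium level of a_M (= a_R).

7

Mika's payoff is (49 + a_R)a_M − 4a_M².
∂π/∂a_M = 49 + a_R − 8a_M = 0, so a_M = 6.125 + 0.125a_R.
Setting a_M = a_R in the reaction function: a_M = 6.125 + 0.125a_M, so a_M = 6.125 / 0.875 = 7.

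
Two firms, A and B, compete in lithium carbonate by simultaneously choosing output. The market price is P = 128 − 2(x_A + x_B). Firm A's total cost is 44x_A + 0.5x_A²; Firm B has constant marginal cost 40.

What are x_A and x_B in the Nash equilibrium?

Firm A's profit: π = x_A(128 − 2(x_A + x_B)) − 44x_A − 0.5x_A².
∂π/∂x_A = 84 − 5x_A − 2x_B = 0, so x_A = 16.8 − 0.4x_B.
For B: ∂π/∂x_B = 88 − 4x_B − 2x_A = 0 ⇒ x_B = 22 − 0.5x_A.
Plugging x_B into A's best response: x_A = 16.8 − 0.4(22 − 0.5x_A) ⇒ 0.8x_A = 8, so x_A = 10.
Then x_B = 22 − 0.5·10 = 17.

10, 17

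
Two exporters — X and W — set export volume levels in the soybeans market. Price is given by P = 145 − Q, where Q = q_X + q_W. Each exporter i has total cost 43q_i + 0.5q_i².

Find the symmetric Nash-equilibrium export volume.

25.5

Exporter X's profit: π = q_X(145 − (q_X + q_W)) − 43q_X − 0.5q_X².
∂π/∂q_X = 102 − 3q_X − q_W = 0, so q_X = 34 − (1/3)q_W.
The game is symmetric, so in equilibrium q_W = q_X: the reaction function gives (4/3)q_X = 34, hence q_X = 25.5.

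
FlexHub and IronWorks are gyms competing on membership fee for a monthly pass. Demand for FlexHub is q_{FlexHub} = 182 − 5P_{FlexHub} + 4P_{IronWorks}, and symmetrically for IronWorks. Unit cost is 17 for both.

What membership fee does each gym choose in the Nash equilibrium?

FlexHub's profit: π = (P_{FlexHub} − 17)(182 − 5P_{FlexHub} + 4P_{IronWorks}).
∂π/∂P_{FlexHub} = 267 − 10P_{FlexHub} + 4P_{IronWorks} = 0 ⇒ P_{FlexHub} = 26.7 + 0.4P_{IronWorks}.
Setting P_{FlexHub} = P_{IronWorks} in the reaction function: P_{FlexHub} = 26.7 + 0.4P_{FlexHub}, so P_{FlexHub} = 26.7 / 0.6 = 44.5.

44.5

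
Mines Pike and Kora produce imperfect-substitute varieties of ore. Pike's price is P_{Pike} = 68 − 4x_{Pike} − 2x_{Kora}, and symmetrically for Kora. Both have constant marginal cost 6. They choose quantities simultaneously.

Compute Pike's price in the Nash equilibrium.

30.8

Mine Pike's profit: π = x_{Pike}(68 − 4x_{Pike} − 2x_{Kora}) − 6x_{Pike}.
∂π/∂x_{Pike} = 62 − 8x_{Pike} − 2x_{Kora} = 0 ⇒ x_{Pike} = 7.75 − 0.25x_{Kora}.
By symmetry x_{Kora} = x_{Pike}; substituting into the reaction function, 1.25x_{Pike} = 7.75 and x_{Pike} = 6.2.
P_{Pike} = 68 − 4·6.2 − 2·6.2 = 30.8.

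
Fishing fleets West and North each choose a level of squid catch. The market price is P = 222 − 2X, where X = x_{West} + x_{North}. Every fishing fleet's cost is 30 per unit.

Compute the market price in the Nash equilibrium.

94

Fishing fleet West's profit: π = x_{West}(222 − 2(x_{West} + x_{North})) − 30x_{West}.
∂π/∂x_{West} = 192 − 4x_{West} − 2x_{North} = 0, so x_{West} = 48 − 0.5x_{North}.
The game is symmetric, so in equilibrium x_{North} = x_{West}: the reaction function gives 1.5x_{West} = 48, hence x_{West} = 32.
Equilibrium price: P = 222 − 2·64 = 94.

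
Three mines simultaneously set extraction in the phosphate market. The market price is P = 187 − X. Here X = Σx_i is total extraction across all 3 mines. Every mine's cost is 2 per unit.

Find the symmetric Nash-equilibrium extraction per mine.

A representative mine's profit is π_i = x_i(187 − X) − 2x_i, with X = x_i + Σ_{j≠i} x_j.
First-order condition: 185 − 2x_i − Σ_{j≠i} x_j = 0.
Imposing symmetry (x_j = x for all j) turns Σ_{j≠i} x_j into 2x, so 185 = 4x and x = 46.25.

46.25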